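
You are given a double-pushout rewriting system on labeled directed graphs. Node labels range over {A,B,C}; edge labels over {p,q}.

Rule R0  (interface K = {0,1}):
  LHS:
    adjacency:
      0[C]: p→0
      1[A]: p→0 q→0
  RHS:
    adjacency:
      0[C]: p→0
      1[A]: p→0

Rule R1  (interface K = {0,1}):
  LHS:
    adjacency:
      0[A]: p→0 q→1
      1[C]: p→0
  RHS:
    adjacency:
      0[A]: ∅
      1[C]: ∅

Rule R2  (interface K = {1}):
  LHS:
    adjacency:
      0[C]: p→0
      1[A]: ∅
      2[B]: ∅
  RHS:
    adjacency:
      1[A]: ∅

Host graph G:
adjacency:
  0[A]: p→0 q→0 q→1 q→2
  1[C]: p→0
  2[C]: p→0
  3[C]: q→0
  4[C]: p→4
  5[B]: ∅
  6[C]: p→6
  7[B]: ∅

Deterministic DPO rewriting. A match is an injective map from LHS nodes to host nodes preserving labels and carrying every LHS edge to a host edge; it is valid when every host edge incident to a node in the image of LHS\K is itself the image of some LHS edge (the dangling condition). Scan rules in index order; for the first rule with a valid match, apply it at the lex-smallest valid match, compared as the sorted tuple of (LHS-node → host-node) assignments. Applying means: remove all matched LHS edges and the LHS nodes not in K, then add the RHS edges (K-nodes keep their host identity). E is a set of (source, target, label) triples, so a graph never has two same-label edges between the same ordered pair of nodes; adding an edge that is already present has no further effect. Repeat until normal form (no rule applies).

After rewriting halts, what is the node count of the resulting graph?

Answer: 4

Derivation:
[0] host  ⇒  8 nodes, 9 edges  {0-p->0 0-q->0 0-q->1 0-q->2 1-p->0 2-p->0 3-q->0 4-p->4 6-p->6}
[1] R1 @ {0↦0, 1↦1}  ⇒  8 nodes, 6 edges  {0-q->0 0-q->2 2-p->0 3-q->0 4-p->4 6-p->6}
[2] R2 @ {0↦4, 1↦0, 2↦5}  ⇒  6 nodes, 5 edges  {0-q->0 0-q->2 2-p->0 3-q->0 6-p->6}
[3] R2 @ {0↦6, 1↦0, 2↦7}  ⇒  4 nodes, 4 edges  {0-q->0 0-q->2 2-p->0 3-q->0}
halt: no rule applies after step 3
NF nodes: {0:A, 1:C, 2:C, 3:C}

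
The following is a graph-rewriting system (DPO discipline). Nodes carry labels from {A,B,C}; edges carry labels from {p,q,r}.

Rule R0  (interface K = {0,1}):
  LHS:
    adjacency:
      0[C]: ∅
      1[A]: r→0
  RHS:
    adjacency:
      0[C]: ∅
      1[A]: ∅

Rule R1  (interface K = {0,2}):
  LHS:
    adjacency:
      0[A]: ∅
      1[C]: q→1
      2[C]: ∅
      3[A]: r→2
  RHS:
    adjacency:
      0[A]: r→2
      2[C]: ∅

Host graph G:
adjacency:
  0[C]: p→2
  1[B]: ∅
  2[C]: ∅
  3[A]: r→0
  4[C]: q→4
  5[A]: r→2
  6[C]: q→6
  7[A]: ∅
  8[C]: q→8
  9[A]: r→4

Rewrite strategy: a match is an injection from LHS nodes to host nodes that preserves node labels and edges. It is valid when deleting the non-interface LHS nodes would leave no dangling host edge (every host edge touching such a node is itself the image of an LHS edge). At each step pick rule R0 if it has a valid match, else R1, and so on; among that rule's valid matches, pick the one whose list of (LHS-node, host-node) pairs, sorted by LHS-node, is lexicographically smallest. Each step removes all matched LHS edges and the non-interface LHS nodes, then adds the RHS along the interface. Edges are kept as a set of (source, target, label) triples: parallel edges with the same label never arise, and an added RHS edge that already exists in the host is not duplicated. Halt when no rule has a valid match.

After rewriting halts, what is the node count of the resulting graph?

start.  V:10 E:7  edges: 0-p->2 3-r->0 4-q->4 5-r->2 6-q->6 8-q->8 9-r->4
1. fire R0 via {0↦0, 1↦3}  →  V:10 E:6  edges: 0-p->2 4-q->4 5-r->2 6-q->6 8-q->8 9-r->4
2. fire R0 via {0↦2, 1↦5}  →  V:10 E:5  edges: 0-p->2 4-q->4 6-q->6 8-q->8 9-r->4
3. fire R0 via {0↦4, 1↦9}  →  V:10 E:4  edges: 0-p->2 4-q->4 6-q->6 8-q->8
halt: no rule applies after step 3
NF nodes: {0:C, 1:B, 2:C, 3:A, 4:C, 5:A, 6:C, 7:A, 8:C, 9:A}

Answer: 10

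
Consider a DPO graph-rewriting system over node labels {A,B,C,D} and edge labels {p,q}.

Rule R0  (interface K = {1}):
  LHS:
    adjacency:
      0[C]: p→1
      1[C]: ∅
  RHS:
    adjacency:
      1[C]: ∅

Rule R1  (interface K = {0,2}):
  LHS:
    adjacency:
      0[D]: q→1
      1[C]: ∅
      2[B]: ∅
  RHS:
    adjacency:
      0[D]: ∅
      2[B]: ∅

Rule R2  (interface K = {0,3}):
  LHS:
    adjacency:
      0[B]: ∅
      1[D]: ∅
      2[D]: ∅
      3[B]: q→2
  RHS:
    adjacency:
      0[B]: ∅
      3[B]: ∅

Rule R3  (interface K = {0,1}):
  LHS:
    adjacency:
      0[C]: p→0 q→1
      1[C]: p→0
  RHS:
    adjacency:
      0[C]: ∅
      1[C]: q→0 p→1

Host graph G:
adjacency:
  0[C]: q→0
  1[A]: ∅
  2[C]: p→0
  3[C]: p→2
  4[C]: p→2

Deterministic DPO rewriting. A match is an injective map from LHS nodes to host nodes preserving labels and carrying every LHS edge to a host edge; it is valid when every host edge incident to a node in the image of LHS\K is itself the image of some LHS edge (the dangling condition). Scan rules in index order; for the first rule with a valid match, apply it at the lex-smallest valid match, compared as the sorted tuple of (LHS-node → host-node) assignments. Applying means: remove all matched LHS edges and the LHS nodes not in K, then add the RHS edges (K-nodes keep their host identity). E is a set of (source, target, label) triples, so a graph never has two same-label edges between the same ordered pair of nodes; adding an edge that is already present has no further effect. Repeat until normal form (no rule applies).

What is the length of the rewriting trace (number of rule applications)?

Answer: 3

Rewrite trace:
start.  V:5 E:4  edges: 0-q->0 2-p->0 3-p->2 4-p->2
1. fire R0 via {0↦3, 1↦2}  →  V:4 E:3  edges: 0-q->0 2-p->0 4-p->2
2. fire R0 via {0↦4, 1↦2}  →  V:3 E:2  edges: 0-q->0 2-p->0
3. fire R0 via {0↦2, 1↦0}  →  V:2 E:1  edges: 0-q->0
normal form: no rule applies after step 3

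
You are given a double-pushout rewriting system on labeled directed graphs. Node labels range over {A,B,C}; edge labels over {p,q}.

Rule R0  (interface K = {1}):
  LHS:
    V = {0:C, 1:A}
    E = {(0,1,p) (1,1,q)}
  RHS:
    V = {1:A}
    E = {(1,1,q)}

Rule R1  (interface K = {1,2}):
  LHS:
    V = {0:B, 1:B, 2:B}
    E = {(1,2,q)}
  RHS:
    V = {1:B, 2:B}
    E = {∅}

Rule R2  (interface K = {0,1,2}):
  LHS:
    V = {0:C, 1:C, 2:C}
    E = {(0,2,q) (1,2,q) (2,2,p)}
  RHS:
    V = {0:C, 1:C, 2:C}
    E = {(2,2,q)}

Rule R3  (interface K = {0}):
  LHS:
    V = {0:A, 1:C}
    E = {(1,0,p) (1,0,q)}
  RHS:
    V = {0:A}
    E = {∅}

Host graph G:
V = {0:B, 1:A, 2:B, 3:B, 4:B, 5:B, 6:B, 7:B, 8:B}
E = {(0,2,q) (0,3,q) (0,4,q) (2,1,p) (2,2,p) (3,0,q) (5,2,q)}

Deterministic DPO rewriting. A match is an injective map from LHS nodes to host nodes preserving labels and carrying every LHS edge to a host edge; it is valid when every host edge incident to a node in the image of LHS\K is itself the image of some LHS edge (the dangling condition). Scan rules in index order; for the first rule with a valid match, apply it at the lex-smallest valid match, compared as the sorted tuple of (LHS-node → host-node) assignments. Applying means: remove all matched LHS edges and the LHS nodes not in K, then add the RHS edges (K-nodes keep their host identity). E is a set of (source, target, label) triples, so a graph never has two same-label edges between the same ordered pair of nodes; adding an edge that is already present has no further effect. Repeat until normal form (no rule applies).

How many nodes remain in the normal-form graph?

Answer: 4

Rewrite trace:
initial: |V|=9 |E|=7  E = 0-q->2 0-q->3 0-q->4 2-p->1 2-p->2 3-q->0 5-q->2
step 1: apply R1 at {0↦6, 1↦0, 2↦2}  → |V|=8 |E|=6  E = 0-q->3 0-q->4 2-p->1 2-p->2 3-q->0 5-q->2
step 2: apply R1 at {0↦7, 1↦0, 2↦3}  → |V|=7 |E|=5  E = 0-q->4 2-p->1 2-p->2 3-q->0 5-q->2
step 3: apply R1 at {0↦8, 1↦0, 2↦4}  → |V|=6 |E|=4  E = 2-p->1 2-p->2 3-q->0 5-q->2
step 4: apply R1 at {0↦4, 1↦3, 2↦0}  → |V|=5 |E|=3  E = 2-p->1 2-p->2 5-q->2
step 5: apply R1 at {0↦0, 1↦5, 2↦2}  → |V|=4 |E|=2  E = 2-p->1 2-p->2
normal form: no rule applies after step 5
NF nodes: {1:A, 2:B, 3:B, 5:B}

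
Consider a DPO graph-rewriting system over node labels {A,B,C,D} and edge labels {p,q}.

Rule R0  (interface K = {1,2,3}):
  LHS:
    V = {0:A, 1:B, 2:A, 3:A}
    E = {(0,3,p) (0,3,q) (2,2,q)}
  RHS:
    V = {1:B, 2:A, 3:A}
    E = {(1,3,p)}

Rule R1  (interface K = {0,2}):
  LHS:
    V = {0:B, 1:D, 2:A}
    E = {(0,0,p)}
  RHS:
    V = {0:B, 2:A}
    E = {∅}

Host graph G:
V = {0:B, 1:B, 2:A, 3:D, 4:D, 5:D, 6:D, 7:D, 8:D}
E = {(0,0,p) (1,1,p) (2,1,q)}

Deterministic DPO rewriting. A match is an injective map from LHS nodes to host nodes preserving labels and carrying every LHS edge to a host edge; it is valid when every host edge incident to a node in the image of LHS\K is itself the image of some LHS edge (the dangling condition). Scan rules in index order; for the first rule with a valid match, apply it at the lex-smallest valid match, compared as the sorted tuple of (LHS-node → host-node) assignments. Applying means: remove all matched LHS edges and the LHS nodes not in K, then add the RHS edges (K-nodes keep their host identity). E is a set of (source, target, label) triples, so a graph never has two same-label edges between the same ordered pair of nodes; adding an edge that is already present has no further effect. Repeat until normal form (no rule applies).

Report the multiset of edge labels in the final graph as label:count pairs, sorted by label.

Answer: q:1

Derivation:
start.  V:9 E:3  edges: 0-p->0 1-p->1 2-q->1
1. fire R1 via {0↦0, 1↦3, 2↦2}  →  V:8 E:2  edges: 1-p->1 2-q->1
2. fire R1 via {0↦1, 1↦4, 2↦2}  →  V:7 E:1  edges: 2-q->1
halt: no rule applies after step 2
NF edges: [(2, 1, 'q')]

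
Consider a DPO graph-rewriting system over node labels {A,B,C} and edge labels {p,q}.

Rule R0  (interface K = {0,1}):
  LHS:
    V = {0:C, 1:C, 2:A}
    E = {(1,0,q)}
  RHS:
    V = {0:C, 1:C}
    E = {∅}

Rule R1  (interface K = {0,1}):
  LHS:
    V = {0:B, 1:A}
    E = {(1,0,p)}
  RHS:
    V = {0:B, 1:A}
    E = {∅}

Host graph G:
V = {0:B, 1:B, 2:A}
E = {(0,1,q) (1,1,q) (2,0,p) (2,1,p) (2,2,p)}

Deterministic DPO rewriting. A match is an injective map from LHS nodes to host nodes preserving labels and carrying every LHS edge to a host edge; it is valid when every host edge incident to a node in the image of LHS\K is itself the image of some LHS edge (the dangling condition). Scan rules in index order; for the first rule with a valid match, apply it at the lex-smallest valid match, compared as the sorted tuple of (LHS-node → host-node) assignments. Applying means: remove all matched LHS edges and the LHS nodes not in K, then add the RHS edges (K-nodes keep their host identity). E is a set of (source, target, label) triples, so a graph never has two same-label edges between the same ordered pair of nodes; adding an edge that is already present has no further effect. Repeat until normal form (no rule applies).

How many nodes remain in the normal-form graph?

initial: |V|=3 |E|=5  E = 0-q->1 1-q->1 2-p->0 2-p->1 2-p->2
step 1: apply R1 at {0↦0, 1↦2}  → |V|=3 |E|=4  E = 0-q->1 1-q->1 2-p->1 2-p->2
step 2: apply R1 at {0↦1, 1↦2}  → |V|=3 |E|=3  E = 0-q->1 1-q->1 2-p->2
halt: no rule applies after step 2
NF nodes: {0:B, 1:B, 2:A}

Answer: 3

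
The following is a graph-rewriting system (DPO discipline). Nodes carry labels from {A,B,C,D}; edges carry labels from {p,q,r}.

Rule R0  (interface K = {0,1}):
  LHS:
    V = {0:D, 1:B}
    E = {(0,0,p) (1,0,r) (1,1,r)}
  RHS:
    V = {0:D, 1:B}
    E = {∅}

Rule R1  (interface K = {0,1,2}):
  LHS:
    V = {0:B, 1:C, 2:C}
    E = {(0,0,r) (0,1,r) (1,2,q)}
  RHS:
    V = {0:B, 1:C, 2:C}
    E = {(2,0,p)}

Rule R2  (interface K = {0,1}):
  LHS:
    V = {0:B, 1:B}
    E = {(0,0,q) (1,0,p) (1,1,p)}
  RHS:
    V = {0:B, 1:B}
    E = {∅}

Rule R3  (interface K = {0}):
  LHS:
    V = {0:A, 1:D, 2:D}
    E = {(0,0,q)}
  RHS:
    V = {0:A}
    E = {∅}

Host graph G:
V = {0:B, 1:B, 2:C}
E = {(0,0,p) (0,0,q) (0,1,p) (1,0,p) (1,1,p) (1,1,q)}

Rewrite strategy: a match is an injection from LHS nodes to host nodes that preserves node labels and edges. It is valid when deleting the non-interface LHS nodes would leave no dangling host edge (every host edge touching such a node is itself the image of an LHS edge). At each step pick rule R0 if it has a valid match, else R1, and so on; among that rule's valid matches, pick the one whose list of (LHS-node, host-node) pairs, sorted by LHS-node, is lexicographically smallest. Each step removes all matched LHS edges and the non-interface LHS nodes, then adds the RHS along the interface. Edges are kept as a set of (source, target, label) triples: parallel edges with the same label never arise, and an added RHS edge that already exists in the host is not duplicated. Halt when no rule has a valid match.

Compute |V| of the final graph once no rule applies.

Answer: 3

Steps:
initial: |V|=3 |E|=6  E = 0-p->0 0-q->0 0-p->1 1-p->0 1-p->1 1-q->1
step 1: apply R2 at {0↦0, 1↦1}  → |V|=3 |E|=3  E = 0-p->0 0-p->1 1-q->1
step 2: apply R2 at {0↦1, 1↦0}  → |V|=3 |E|=0  E = ∅
final graph: no rule applies after step 2
NF nodes: {0:B, 1:B, 2:C}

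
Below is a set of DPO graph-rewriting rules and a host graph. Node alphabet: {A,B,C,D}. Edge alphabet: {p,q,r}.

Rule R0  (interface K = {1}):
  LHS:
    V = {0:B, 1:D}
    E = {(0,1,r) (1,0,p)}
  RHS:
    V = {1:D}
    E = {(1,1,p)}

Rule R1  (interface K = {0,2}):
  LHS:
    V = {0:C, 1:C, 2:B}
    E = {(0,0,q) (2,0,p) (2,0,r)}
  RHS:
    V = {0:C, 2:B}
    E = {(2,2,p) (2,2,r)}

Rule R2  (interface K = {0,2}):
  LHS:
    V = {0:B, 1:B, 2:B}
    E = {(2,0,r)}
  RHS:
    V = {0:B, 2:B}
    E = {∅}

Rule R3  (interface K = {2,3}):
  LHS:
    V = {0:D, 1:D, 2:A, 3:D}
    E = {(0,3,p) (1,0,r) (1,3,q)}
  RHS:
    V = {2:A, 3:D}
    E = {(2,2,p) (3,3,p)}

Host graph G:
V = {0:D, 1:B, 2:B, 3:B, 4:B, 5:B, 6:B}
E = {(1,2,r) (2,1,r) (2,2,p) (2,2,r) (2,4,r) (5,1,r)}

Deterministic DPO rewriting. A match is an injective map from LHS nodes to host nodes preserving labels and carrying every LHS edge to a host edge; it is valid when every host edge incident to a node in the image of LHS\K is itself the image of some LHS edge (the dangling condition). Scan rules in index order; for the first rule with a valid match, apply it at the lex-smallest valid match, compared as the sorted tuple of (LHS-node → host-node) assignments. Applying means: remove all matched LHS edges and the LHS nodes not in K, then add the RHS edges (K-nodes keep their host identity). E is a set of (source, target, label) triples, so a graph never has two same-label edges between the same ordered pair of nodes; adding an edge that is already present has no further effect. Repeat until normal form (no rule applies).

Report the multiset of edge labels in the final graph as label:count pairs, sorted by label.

Answer: p:1 r:1

Derivation:
start.  V:7 E:6  edges: 1-r->2 2-r->1 2-p->2 2-r->2 2-r->4 5-r->1
1. fire R2 via {0↦1, 1↦3, 2↦2}  →  V:6 E:5  edges: 1-r->2 2-p->2 2-r->2 2-r->4 5-r->1
2. fire R2 via {0↦1, 1↦6, 2↦5}  →  V:5 E:4  edges: 1-r->2 2-p->2 2-r->2 2-r->4
3. fire R2 via {0↦2, 1↦5, 2↦1}  →  V:4 E:3  edges: 2-p->2 2-r->2 2-r->4
4. fire R2 via {0↦4, 1↦1, 2↦2}  →  V:3 E:2  edges: 2-p->2 2-r->2
normal form: no rule applies after step 4
NF edges: [(2, 2, 'p'), (2, 2, 'r')]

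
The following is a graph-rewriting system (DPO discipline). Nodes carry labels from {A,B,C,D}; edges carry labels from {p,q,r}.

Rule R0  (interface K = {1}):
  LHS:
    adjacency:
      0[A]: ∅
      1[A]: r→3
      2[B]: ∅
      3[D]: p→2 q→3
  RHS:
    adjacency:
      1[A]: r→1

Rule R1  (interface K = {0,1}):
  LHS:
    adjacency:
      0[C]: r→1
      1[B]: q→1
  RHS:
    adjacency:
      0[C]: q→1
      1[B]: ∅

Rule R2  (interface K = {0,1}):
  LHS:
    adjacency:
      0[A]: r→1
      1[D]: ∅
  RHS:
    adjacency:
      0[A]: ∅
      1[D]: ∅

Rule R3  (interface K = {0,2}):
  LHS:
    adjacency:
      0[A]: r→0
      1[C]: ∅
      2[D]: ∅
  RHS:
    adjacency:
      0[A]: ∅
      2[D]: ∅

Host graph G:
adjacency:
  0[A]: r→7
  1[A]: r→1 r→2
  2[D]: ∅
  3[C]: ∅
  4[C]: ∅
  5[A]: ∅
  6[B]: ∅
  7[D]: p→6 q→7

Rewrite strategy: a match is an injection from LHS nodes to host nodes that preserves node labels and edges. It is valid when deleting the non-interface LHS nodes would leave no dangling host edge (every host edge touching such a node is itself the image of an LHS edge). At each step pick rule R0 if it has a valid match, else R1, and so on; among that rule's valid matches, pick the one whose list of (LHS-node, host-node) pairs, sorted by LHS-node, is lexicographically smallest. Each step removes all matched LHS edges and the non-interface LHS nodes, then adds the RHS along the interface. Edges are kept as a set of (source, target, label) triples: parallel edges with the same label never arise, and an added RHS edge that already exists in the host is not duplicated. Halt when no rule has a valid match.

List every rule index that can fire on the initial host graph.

Answer: [R0,R2,R3]

Derivation:
R0: 1 valid match — {0↦5, 1↦0, 2↦6, 3↦7}
R1: no valid match — LHS pattern not found
R2: 2 valid matches — {0↦0, 1↦7}, {0↦1, 1↦2}
R3: 4 valid matches — {0↦1, 1↦3, 2↦2}, {0↦1, 1↦3, 2↦7}, {0↦1, 1↦4, 2↦2} (+1 more)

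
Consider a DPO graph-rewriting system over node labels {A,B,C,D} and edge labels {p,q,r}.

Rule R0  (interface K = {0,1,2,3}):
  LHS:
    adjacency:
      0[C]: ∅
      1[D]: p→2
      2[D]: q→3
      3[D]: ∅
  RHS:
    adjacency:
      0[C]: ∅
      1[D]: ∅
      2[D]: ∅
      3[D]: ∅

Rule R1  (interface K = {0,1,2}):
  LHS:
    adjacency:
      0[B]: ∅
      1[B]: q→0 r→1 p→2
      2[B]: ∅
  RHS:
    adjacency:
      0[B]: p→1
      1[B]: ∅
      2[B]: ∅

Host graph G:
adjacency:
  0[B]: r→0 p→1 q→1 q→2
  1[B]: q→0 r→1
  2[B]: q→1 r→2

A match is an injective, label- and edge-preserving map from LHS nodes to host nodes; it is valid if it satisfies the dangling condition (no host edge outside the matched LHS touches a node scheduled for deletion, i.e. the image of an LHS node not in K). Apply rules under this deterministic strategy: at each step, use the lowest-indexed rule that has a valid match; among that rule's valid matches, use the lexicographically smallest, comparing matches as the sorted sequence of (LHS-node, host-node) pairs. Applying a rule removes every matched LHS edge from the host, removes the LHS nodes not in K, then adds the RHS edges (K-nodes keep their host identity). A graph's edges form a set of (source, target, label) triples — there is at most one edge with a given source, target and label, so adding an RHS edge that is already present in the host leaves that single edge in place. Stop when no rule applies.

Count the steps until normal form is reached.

initial: |V|=3 |E|=8  E = 0-r->0 0-p->1 0-q->1 0-q->2 1-q->0 1-r->1 2-q->1 2-r->2
step 1: apply R1 at {0↦2, 1↦0, 2↦1}  → |V|=3 |E|=6  E = 0-q->1 1-q->0 1-r->1 2-p->0 2-q->1 2-r->2
step 2: apply R1 at {0↦1, 1↦2, 2↦0}  → |V|=3 |E|=4  E = 0-q->1 1-q->0 1-r->1 1-p->2
step 3: apply R1 at {0↦0, 1↦1, 2↦2}  → |V|=3 |E|=2  E = 0-p->1 0-q->1
normal form: no rule applies after step 3

Answer: 3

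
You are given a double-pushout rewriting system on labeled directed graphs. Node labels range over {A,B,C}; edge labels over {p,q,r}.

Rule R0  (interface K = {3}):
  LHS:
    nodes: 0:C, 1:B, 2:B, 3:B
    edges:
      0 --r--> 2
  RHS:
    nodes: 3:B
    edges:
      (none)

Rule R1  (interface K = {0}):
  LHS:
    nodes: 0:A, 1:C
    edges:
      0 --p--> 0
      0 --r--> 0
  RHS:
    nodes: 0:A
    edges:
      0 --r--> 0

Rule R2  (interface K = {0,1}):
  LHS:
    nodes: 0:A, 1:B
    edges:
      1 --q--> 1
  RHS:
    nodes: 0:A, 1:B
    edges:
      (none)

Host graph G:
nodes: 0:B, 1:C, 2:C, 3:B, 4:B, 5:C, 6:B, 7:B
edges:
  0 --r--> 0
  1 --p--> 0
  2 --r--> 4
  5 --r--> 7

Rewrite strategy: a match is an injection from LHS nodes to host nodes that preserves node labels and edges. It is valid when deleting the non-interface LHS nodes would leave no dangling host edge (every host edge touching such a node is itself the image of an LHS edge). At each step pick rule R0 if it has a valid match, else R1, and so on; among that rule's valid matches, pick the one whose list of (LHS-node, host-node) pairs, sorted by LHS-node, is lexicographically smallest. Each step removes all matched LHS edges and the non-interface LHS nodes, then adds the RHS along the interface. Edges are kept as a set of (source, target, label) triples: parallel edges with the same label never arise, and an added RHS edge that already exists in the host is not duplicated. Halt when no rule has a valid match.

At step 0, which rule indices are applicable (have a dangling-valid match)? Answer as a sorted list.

Answer: [R0]

Steps:
R0: 12 valid matches — {0↦2, 1↦3, 2↦4, 3↦0}, {0↦2, 1↦3, 2↦4, 3↦6}, {0↦2, 1↦3, 2↦4, 3↦7} (+9 more)
R1: no valid match — LHS pattern not found
R2: no valid match — LHS pattern not found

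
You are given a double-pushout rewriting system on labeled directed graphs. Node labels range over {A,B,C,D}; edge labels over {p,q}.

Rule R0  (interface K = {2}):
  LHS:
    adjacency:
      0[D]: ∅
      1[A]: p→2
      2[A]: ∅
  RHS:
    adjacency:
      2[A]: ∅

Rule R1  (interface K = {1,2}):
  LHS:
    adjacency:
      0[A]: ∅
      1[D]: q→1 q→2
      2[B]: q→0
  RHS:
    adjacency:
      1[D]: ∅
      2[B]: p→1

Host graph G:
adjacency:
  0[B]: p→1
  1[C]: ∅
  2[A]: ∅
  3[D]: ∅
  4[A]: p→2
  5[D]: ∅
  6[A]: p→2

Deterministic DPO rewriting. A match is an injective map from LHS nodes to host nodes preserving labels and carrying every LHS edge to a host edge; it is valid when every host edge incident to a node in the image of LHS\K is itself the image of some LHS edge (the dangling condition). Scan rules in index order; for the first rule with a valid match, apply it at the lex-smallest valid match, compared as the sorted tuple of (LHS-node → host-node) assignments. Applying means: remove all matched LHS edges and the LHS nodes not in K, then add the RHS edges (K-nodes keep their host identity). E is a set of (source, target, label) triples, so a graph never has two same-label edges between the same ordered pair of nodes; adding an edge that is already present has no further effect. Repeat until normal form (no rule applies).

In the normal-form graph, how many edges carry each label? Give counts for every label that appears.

initial: |V|=7 |E|=3  E = 0-p->1 4-p->2 6-p->2
step 1: apply R0 at {0↦3, 1↦4, 2↦2}  → |V|=5 |E|=2  E = 0-p->1 6-p->2
step 2: apply R0 at {0↦5, 1↦6, 2↦2}  → |V|=3 |E|=1  E = 0-p->1
normal form: no rule applies after step 2
NF edges: [(0, 1, 'p')]

Answer: p:1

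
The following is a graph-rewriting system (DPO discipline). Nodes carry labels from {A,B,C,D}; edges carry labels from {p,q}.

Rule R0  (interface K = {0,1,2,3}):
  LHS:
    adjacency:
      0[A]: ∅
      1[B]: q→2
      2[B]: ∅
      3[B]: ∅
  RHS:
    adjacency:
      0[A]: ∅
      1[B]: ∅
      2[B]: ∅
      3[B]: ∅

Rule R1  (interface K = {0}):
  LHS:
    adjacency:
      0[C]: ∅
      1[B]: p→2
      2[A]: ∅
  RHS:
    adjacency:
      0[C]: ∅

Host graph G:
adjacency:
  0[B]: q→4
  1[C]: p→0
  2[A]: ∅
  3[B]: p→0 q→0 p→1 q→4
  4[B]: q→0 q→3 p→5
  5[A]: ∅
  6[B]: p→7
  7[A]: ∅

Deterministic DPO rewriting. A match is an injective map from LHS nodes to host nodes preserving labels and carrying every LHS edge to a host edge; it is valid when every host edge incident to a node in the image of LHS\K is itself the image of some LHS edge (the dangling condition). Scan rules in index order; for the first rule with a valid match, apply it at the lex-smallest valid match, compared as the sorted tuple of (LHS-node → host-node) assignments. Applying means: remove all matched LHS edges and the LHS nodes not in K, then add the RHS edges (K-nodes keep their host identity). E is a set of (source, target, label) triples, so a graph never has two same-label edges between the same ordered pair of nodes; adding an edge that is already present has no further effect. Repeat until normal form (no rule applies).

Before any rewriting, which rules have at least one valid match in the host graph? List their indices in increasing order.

R0: 30 valid matches — {0↦2, 1↦0, 2↦4, 3↦3}, {0↦2, 1↦0, 2↦4, 3↦6}, {0↦2, 1↦3, 2↦0, 3↦4} (+27 more)
R1: 1 valid match — {0↦1, 1↦6, 2↦7}

Answer: [R0,R1]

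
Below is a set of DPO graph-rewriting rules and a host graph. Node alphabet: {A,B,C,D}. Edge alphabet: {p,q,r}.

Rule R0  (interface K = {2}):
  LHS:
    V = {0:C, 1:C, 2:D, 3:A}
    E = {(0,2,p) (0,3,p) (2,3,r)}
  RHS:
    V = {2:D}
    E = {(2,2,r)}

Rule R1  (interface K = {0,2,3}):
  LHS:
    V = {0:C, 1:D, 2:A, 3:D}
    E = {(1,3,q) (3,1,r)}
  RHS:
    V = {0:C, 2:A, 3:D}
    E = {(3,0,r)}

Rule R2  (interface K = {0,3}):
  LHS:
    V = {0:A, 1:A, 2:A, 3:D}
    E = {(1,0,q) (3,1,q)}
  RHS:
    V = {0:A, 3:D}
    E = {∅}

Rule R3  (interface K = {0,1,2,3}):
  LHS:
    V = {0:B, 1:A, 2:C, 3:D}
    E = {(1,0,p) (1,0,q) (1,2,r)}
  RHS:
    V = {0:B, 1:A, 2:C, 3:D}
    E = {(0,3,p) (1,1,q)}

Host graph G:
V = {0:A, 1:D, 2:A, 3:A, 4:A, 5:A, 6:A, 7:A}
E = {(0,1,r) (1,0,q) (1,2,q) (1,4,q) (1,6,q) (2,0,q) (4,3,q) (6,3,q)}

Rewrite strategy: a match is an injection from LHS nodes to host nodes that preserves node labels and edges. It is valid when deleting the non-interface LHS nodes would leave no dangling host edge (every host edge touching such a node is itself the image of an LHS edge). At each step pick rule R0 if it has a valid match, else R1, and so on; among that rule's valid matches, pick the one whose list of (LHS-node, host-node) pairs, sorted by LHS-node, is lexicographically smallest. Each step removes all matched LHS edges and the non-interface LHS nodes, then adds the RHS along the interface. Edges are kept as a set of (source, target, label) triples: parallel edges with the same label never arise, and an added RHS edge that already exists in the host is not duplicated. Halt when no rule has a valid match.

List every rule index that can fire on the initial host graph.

Answer: [R2]

Rewrite trace:
R0: no valid match — LHS pattern not found
R1: no valid match — LHS pattern not found
R2: 6 valid matches — {0↦0, 1↦2, 2↦5, 3↦1}, {0↦0, 1↦2, 2↦7, 3↦1}, {0↦3, 1↦4, 2↦5, 3↦1} (+3 more)
R3: no valid match — LHS pattern not found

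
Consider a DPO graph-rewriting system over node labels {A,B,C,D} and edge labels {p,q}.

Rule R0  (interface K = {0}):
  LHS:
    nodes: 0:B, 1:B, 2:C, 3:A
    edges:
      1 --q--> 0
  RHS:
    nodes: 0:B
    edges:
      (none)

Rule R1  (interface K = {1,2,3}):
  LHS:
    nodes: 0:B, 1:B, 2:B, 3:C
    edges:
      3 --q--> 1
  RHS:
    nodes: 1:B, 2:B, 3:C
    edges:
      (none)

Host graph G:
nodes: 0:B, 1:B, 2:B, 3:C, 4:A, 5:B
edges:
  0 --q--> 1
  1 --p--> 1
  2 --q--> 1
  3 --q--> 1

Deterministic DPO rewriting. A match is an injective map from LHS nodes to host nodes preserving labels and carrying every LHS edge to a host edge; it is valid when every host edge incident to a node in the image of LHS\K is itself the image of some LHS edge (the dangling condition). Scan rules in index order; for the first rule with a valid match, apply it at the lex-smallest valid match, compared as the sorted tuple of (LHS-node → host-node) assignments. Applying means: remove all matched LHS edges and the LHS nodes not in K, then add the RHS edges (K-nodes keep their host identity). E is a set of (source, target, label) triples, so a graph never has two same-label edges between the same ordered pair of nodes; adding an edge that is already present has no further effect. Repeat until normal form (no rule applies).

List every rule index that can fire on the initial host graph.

R0: no valid match — 2 raw matches, all fail dangling condition
R1: 2 valid matches — {0↦5, 1↦1, 2↦0, 3↦3}, {0↦5, 1↦1, 2↦2, 3↦3}

Answer: [R1]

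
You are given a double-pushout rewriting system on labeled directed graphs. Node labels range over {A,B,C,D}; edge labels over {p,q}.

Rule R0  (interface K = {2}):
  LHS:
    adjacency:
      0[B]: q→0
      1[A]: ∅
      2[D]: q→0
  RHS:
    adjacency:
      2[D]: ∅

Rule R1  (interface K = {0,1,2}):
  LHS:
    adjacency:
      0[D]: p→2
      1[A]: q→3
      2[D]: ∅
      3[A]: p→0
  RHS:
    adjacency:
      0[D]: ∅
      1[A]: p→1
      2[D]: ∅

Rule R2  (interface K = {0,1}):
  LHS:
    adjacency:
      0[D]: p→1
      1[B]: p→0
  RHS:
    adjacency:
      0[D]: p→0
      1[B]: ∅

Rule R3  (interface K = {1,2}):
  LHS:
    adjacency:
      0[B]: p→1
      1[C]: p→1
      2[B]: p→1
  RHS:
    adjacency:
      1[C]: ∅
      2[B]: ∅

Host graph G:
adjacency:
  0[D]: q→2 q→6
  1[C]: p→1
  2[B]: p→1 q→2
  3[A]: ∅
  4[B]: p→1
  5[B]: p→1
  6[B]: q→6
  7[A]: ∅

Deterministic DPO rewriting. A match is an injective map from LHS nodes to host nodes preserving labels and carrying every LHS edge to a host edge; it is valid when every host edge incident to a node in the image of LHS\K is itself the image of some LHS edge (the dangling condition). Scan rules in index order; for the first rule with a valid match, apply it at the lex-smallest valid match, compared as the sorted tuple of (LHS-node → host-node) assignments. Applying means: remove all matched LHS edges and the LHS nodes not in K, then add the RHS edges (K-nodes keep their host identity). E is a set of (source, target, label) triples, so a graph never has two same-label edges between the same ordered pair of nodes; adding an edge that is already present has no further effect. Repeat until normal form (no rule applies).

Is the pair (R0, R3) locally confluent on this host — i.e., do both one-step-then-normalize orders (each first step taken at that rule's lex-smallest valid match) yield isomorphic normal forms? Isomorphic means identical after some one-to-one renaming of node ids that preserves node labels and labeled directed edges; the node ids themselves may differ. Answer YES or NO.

branch R0-first: apply at {0↦6, 1↦3, 2↦0} → |E|=6, then 2 more step(s) → NF |V|=3 |E|=1 V={0:D, 1:C, 5:B} E=5-p->1
branch R3-first: apply at {0↦4, 1↦1, 2↦2} → |E|=5, then 2 more step(s) → NF |V|=3 |E|=1 V={0:D, 1:C, 5:B} E=5-p->1
graphs isomorphic (equal up to label-preserving node renaming)

Answer: YES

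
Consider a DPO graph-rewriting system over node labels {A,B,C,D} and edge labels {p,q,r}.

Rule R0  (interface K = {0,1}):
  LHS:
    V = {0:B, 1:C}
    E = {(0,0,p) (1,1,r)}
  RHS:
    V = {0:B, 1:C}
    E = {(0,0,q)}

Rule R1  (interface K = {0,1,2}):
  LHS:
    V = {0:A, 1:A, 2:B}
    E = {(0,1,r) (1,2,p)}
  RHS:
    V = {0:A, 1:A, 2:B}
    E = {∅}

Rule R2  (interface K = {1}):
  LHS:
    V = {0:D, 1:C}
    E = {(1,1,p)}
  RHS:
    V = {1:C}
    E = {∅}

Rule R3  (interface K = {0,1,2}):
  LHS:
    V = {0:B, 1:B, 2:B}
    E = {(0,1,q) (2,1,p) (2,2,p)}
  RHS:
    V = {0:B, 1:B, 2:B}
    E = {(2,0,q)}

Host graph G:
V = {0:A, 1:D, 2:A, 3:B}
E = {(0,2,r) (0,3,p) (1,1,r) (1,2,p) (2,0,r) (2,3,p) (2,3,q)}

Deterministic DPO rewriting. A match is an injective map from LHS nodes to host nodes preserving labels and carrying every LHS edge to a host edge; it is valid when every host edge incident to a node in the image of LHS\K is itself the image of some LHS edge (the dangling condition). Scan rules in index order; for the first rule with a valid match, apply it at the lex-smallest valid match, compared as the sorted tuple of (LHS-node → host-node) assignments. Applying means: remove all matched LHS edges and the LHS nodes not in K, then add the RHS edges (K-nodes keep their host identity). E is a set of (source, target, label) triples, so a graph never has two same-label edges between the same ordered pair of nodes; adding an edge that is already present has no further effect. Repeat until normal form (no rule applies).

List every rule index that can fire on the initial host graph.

Answer: [R1]

Steps:
R0: no valid match — LHS pattern not found
R1: 2 valid matches — {0↦0, 1↦2, 2↦3}, {0↦2, 1↦0, 2↦3}
R2: no valid match — LHS pattern not found
R3: no valid match — LHS pattern not found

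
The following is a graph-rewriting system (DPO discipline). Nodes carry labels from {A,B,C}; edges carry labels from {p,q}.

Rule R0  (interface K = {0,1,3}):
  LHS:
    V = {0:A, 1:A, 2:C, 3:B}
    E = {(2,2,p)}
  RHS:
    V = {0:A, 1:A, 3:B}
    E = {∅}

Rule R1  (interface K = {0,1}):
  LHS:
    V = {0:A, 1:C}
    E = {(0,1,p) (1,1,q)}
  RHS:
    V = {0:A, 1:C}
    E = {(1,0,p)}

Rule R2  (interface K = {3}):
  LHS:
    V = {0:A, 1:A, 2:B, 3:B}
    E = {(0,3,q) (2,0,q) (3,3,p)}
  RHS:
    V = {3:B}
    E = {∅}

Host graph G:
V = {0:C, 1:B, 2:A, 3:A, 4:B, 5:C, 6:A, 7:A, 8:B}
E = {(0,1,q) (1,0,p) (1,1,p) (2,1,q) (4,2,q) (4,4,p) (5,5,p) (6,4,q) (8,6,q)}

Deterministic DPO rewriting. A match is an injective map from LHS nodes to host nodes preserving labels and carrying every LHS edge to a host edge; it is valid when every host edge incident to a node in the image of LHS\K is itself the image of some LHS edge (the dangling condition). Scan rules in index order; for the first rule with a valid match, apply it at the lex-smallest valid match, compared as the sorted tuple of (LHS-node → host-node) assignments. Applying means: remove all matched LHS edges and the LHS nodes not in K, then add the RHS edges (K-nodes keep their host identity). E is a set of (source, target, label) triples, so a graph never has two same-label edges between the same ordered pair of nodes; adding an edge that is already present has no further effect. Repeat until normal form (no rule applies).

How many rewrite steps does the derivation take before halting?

Answer: 3

Derivation:
[0] host  ⇒  9 nodes, 9 edges  {0-q->1 1-p->0 1-p->1 2-q->1 4-q->2 4-p->4 5-p->5 6-q->4 8-q->6}
[1] R0 @ {0↦2, 1↦3, 2↦5, 3↦1}  ⇒  8 nodes, 8 edges  {0-q->1 1-p->0 1-p->1 2-q->1 4-q->2 4-p->4 6-q->4 8-q->6}
[2] R2 @ {0↦6, 1↦3, 2↦8, 3↦4}  ⇒  5 nodes, 5 edges  {0-q->1 1-p->0 1-p->1 2-q->1 4-q->2}
[3] R2 @ {0↦2, 1↦7, 2↦4, 3↦1}  ⇒  2 nodes, 2 edges  {0-q->1 1-p->0}
normal form: no rule applies after step 3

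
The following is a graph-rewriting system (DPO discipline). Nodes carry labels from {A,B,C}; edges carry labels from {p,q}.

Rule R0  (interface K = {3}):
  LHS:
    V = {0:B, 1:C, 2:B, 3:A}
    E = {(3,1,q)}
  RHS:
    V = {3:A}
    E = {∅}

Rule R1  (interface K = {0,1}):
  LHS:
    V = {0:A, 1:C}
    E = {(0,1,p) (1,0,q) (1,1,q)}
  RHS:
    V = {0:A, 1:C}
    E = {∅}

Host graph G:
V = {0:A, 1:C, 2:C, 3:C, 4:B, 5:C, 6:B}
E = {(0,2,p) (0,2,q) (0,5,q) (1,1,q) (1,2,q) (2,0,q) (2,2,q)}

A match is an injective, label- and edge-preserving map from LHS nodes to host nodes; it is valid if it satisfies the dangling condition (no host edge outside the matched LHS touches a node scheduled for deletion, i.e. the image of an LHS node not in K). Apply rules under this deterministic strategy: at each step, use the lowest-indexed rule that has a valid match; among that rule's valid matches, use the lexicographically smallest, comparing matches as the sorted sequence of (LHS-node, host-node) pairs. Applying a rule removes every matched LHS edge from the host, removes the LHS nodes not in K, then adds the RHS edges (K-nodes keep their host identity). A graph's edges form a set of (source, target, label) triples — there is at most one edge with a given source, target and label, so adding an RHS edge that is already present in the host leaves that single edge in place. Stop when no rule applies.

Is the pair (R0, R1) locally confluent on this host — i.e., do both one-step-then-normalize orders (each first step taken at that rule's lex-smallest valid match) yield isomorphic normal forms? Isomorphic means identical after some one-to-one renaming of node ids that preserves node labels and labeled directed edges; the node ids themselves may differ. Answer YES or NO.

Answer: YES

Steps:
branch R0-first: apply at {0↦4, 1↦5, 2↦6, 3↦0} → |E|=6, then 1 more step(s) → NF |V|=4 |E|=3 V={0:A, 1:C, 2:C, 3:C} E=0-q->2 1-q->1 1-q->2
branch R1-first: apply at {0↦0, 1↦2} → |E|=4, then 1 more step(s) → NF |V|=4 |E|=3 V={0:A, 1:C, 2:C, 3:C} E=0-q->2 1-q->1 1-q->2
graphs isomorphic (equal up to label-preserving node renaming)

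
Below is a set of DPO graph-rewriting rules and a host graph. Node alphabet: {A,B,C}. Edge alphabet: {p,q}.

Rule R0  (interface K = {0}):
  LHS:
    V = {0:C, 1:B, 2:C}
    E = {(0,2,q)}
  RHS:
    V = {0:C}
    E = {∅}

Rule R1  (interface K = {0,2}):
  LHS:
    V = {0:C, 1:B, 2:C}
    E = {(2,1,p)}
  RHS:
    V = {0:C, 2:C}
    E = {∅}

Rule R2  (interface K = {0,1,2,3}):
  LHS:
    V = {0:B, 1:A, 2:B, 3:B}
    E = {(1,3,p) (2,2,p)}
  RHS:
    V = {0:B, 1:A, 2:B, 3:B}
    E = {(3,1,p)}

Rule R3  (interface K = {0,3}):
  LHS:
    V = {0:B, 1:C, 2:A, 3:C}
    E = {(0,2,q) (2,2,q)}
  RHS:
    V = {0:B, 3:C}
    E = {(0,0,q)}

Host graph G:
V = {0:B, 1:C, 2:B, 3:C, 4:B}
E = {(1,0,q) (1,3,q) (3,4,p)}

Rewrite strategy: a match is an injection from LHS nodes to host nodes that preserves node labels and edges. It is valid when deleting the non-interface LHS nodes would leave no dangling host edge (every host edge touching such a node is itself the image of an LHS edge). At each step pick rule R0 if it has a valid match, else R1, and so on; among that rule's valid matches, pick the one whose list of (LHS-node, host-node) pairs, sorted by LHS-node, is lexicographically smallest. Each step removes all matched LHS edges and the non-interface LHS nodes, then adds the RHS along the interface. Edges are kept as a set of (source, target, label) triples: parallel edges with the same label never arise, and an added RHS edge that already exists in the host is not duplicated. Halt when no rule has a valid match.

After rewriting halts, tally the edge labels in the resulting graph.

Answer: q:1

Rewrite trace:
initial: |V|=5 |E|=3  E = 1-q->0 1-q->3 3-p->4
step 1: apply R1 at {0↦1, 1↦4, 2↦3}  → |V|=4 |E|=2  E = 1-q->0 1-q->3
step 2: apply R0 at {0↦1, 1↦2, 2↦3}  → |V|=2 |E|=1  E = 1-q->0
final graph: no rule applies after step 2
NF edges: [(1, 0, 'q')]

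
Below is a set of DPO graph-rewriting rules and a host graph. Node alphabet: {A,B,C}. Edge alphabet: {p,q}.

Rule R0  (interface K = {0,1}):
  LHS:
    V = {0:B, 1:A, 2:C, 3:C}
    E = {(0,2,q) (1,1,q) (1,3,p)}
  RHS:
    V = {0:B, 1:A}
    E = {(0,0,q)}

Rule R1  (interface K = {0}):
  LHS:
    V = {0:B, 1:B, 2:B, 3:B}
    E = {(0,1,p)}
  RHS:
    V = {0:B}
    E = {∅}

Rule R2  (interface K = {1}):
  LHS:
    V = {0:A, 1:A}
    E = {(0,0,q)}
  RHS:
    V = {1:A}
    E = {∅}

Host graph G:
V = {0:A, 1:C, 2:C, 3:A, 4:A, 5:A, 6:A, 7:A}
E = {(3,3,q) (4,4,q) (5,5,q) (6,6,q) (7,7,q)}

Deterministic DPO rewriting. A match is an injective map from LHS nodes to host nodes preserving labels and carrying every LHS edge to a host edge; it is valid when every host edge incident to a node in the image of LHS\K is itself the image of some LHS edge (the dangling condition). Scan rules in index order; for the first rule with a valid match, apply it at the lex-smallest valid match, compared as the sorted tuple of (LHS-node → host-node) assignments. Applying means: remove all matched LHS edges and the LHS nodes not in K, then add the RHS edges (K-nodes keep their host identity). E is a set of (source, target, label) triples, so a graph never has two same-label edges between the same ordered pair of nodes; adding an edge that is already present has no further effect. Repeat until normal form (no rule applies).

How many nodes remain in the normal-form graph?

initial: |V|=8 |E|=5  E = 3-q->3 4-q->4 5-q->5 6-q->6 7-q->7
step 1: apply R2 at {0↦3, 1↦0}  → |V|=7 |E|=4  E = 4-q->4 5-q->5 6-q->6 7-q->7
step 2: apply R2 at {0↦4, 1↦0}  → |V|=6 |E|=3  E = 5-q->5 6-q->6 7-q->7
step 3: apply R2 at {0↦5, 1↦0}  → |V|=5 |E|=2  E = 6-q->6 7-q->7
step 4: apply R2 at {0↦6, 1↦0}  → |V|=4 |E|=1  E = 7-q->7
step 5: apply R2 at {0↦7, 1↦0}  → |V|=3 |E|=0  E = ∅
final graph: no rule applies after step 5
NF nodes: {0:A, 1:C, 2:C}

Answer: 3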